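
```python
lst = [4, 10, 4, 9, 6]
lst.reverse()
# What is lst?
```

[6, 9, 4, 10, 4]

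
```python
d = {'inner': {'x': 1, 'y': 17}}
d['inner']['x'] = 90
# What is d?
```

After line 1: d = {'inner': {'x': 1, 'y': 17}}
After line 2 (inner x overwritten): d = {'inner': {'x': 90, 'y': 17}}

{'inner': {'x': 90, 'y': 17}}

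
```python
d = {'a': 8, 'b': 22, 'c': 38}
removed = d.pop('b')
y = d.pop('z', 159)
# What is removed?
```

After line 1: d = {'a': 8, 'b': 22, 'c': 38}
After line 2 (pop 'b' returns 22): d = {'a': 8, 'c': 38}, removed = 22
After line 3 (pop 'z' missing, returns default 159): d = {'a': 8, 'c': 38}, y = 159

22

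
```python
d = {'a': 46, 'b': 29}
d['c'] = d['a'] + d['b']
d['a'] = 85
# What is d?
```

After line 1: d = {'a': 46, 'b': 29}
After line 2 (d['c'] = 46 + 29): d = {'a': 46, 'b': 29, 'c': 75}
After line 3: d = {'a': 85, 'b': 29, 'c': 75}

{'a': 85, 'b': 29, 'c': 75}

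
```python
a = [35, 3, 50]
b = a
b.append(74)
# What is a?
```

After line 1: a = [35, 3, 50]
After line 2 (b = a is an alias, same object): a = [35, 3, 50], b = [35, 3, 50]
After line 3 (b.append mutates the shared list): a = [35, 3, 50, 74], b = [35, 3, 50, 74]

[35, 3, 50, 74]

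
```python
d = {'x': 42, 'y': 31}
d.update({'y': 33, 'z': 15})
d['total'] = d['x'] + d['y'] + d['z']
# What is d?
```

After line 1: d = {'x': 42, 'y': 31}
After line 2 (y overwritten, z added): d = {'x': 42, 'y': 33, 'z': 15}
After line 3 (total = 42 + 33 + 15 = 90): d = {'x': 42, 'y': 33, 'z': 15, 'total': 90}

{'x': 42, 'y': 33, 'z': 15, 'total': 90}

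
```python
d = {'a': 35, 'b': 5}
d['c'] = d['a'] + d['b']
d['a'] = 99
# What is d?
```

After line 1: d = {'a': 35, 'b': 5}
After line 2 (d['c'] = 35 + 5): d = {'a': 35, 'b': 5, 'c': 40}
After line 3: d = {'a': 99, 'b': 5, 'c': 40}

{'a': 99, 'b': 5, 'c': 40}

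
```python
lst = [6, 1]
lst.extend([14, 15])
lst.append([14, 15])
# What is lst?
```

After line 1: lst = [6, 1]
After line 2 (extend unpacks [14, 15]): lst = [6, 1, 14, 15]
After line 3 (append adds [14, 15] as single element): lst = [6, 1, 14, 15, [14, 15]]

[6, 1, 14, 15, [14, 15]]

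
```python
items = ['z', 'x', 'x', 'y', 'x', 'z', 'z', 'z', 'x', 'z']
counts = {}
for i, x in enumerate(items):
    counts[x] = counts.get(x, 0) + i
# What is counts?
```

Initial: counts = {}, items = ['z', 'x', 'x', 'y', 'x', 'z', 'z', 'z', 'x', 'z']
i=0, x='z': counts = {'z': 0}
i=1, x='x': counts = {'z': 0, 'x': 1}
i=2, x='x': counts = {'z': 0, 'x': 3}
i=3, x='y': counts = {'z': 0, 'x': 3, 'y': 3}
i=4, x='x': counts = {'z': 0, 'x': 7, 'y': 3}
i=5, x='z': counts = {'z': 5, 'x': 7, 'y': 3}
i=6, x='z': counts = {'z': 11, 'x': 7, 'y': 3}
i=7, x='z': counts = {'z': 18, 'x': 7, 'y': 3}
i=8, x='x': counts = {'z': 18, 'x': 15, 'y': 3}
i=9, x='z': counts = {'z': 27, 'x': 15, 'y': 3}

{'z': 27, 'x': 15, 'y': 3}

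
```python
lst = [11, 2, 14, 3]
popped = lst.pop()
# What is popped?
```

3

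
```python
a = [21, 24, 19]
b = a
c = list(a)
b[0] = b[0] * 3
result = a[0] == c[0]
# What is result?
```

After line 1: a = [21, 24, 19]
After line 2 (b = a, alias): a = [21, 24, 19], b = [21, 24, 19]
After line 3 (c = list(a) is a copy, new object): c = [21, 24, 19]
After line 4 (b[0] = 21 * 3 = 63; mutates shared a/b): a = b = [63, 24, 19], c = [21, 24, 19]
After line 5 (a[0] = 63, c[0] = 21; result = False)

False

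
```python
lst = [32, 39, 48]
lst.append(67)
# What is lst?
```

[32, 39, 48, 67]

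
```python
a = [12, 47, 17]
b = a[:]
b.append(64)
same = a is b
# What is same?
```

After line 1: a = [12, 47, 17]
After line 2 (b = a[:] is a shallow copy, new object): a = [12, 47, 17], b = [12, 47, 17]
After line 3 (append only mutates b): a = [12, 47, 17], b = [12, 47, 17, 64]
After line 4 (same = a is b; different objects -> False): same = False

False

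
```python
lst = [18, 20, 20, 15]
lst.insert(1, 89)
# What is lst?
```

[18, 89, 20, 20, 15]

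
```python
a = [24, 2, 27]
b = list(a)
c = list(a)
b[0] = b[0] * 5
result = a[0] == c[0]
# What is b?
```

After line 1: a = [24, 2, 27]
After line 2 (b = list(a), copy): a = [24, 2, 27], b = [24, 2, 27]
After line 3 (c = list(a) is a copy, new object): c = [24, 2, 27]
After line 4 (b[0] = 24 * 5 = 120; only b mutates (copy)): a = [24, 2, 27], b = [120, 2, 27], c = [24, 2, 27]
After line 5 (a[0] = 24, c[0] = 24; result = True)

[120, 2, 27]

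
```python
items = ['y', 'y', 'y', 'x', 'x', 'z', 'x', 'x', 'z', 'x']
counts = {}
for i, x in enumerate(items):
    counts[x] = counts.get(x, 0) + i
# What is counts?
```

Initial: counts = {}, items = ['y', 'y', 'y', 'x', 'x', 'z', 'x', 'x', 'z', 'x']
i=0, x='y': counts = {'y': 0}
i=1, x='y': counts = {'y': 1}
i=2, x='y': counts = {'y': 3}
i=3, x='x': counts = {'y': 3, 'x': 3}
i=4, x='x': counts = {'y': 3, 'x': 7}
i=5, x='z': counts = {'y': 3, 'x': 7, 'z': 5}
i=6, x='x': counts = {'y': 3, 'x': 13, 'z': 5}
i=7, x='x': counts = {'y': 3, 'x': 20, 'z': 5}
i=8, x='z': counts = {'y': 3, 'x': 20, 'z': 13}
i=9, x='x': counts = {'y': 3, 'x': 29, 'z': 13}

{'y': 3, 'x': 29, 'z': 13}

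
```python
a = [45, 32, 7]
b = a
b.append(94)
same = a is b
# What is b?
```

After line 1: a = [45, 32, 7]
After line 2 (b = a is an alias, same object): a = [45, 32, 7], b = [45, 32, 7]
After line 3 (b.append mutates the shared list): a = [45, 32, 7, 94], b = [45, 32, 7, 94]
After line 4 (same = a is b; same object -> True): same = True

[45, 32, 7, 94]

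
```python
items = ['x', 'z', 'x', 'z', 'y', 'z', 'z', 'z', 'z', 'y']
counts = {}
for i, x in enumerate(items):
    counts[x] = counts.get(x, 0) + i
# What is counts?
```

Initial: counts = {}, items = ['x', 'z', 'x', 'z', 'y', 'z', 'z', 'z', 'z', 'y']
i=0, x='x': counts = {'x': 0}
i=1, x='z': counts = {'x': 0, 'z': 1}
i=2, x='x': counts = {'x': 2, 'z': 1}
i=3, x='z': counts = {'x': 2, 'z': 4}
i=4, x='y': counts = {'x': 2, 'z': 4, 'y': 4}
i=5, x='z': counts = {'x': 2, 'z': 9, 'y': 4}
i=6, x='z': counts = {'x': 2, 'z': 15, 'y': 4}
i=7, x='z': counts = {'x': 2, 'z': 22, 'y': 4}
i=8, x='z': counts = {'x': 2, 'z': 30, 'y': 4}
i=9, x='y': counts = {'x': 2, 'z': 30, 'y': 13}

{'x': 2, 'z': 30, 'y': 13}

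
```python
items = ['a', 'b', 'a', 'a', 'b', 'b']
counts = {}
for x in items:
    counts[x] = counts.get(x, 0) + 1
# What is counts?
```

Initial: counts = {}, items = ['a', 'b', 'a', 'a', 'b', 'b']
See 'a': counts = {'a': 1}
See 'b': counts = {'a': 1, 'b': 1}
See 'a': counts = {'a': 2, 'b': 1}
See 'a': counts = {'a': 3, 'b': 1}
See 'b': counts = {'a': 3, 'b': 2}
See 'b': counts = {'a': 3, 'b': 3}

{'a': 3, 'b': 3}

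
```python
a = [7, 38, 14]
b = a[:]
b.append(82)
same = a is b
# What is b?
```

After line 1: a = [7, 38, 14]
After line 2 (b = a[:] is a shallow copy, new object): a = [7, 38, 14], b = [7, 38, 14]
After line 3 (append only mutates b): a = [7, 38, 14], b = [7, 38, 14, 82]
After line 4 (same = a is b; different objects -> False): same = False

[7, 38, 14, 82]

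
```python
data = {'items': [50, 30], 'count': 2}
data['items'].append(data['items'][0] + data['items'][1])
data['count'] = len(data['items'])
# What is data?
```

After line 1: data = {'items': [50, 30], 'count': 2}
After line 2 (append 50 + 30 = 80): data = {'items': [50, 30, 80], 'count': 2}
After line 3 (count = len(items) = 3): data = {'items': [50, 30, 80], 'count': 3}

{'items': [50, 30, 80], 'count': 3}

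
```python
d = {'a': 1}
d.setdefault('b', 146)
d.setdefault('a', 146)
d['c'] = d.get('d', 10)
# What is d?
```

After line 1: d = {'a': 1}
After line 2 (setdefault adds 'b'=146): d = {'a': 1, 'b': 146}
After line 3 (setdefault 'a' no-op, already exists): d = {'a': 1, 'b': 146}
After line 4 (get('d', 10) returns default since 'd' not in d): d = {'a': 1, 'b': 146, 'c': 10}

{'a': 1, 'b': 146, 'c': 10}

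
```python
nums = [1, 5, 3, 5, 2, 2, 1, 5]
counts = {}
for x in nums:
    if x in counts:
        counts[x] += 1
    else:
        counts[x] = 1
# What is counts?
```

Initial: counts = {}, nums = [1, 5, 3, 5, 2, 2, 1, 5]
See 1: counts = {1: 1}
See 5: counts = {1: 1, 5: 1}
See 3: counts = {1: 1, 5: 1, 3: 1}
See 5: counts = {1: 1, 5: 2, 3: 1}
See 2: counts = {1: 1, 5: 2, 3: 1, 2: 1}
See 2: counts = {1: 1, 5: 2, 3: 1, 2: 2}
See 1: counts = {1: 2, 5: 2, 3: 1, 2: 2}
See 5: counts = {1: 2, 5: 3, 3: 1, 2: 2}

{1: 2, 5: 3, 3: 1, 2: 2}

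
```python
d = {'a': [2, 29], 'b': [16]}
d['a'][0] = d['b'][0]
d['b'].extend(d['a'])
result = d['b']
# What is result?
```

After line 1: d = {'a': [2, 29], 'b': [16]}
After line 2 (a[0] = b[0] = 16): d = {'a': [16, 29], 'b': [16]}
After line 3 (b.extend(a) appends [16, 29]): d = {'a': [16, 29], 'b': [16, 16, 29]}
After line 4: result = d['b'] = [16, 16, 29]

[16, 16, 29]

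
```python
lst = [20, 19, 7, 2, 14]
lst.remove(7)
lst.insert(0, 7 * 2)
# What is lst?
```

After line 1: lst = [20, 19, 7, 2, 14]
After line 2 (remove first 7): lst = [20, 19, 2, 14]
After line 3 (insert 14 at index 0): lst = [14, 20, 19, 2, 14]

[14, 20, 19, 2, 14]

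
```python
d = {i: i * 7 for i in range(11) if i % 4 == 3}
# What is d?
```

{3: 21, 7: 49}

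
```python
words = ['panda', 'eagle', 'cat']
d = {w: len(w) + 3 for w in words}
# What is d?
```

{'panda': 8, 'eagle': 8, 'cat': 6}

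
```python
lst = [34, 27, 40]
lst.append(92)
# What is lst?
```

[34, 27, 40, 92]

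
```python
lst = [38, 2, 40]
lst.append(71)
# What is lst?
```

[38, 2, 40, 71]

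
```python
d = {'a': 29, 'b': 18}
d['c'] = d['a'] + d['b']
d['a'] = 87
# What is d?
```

After line 1: d = {'a': 29, 'b': 18}
After line 2 (d['c'] = 29 + 18): d = {'a': 29, 'b': 18, 'c': 47}
After line 3: d = {'a': 87, 'b': 18, 'c': 47}

{'a': 87, 'b': 18, 'c': 47}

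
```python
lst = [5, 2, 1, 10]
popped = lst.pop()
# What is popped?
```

10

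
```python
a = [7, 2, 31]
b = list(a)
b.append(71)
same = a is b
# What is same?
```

After line 1: a = [7, 2, 31]
After line 2 (b = list(a) is a shallow copy, new object): a = [7, 2, 31], b = [7, 2, 31]
After line 3 (append only mutates b): a = [7, 2, 31], b = [7, 2, 31, 71]
After line 4 (same = a is b; different objects -> False): same = False

False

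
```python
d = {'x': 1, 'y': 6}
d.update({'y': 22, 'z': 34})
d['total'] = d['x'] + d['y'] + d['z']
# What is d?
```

After line 1: d = {'x': 1, 'y': 6}
After line 2 (y overwritten, z added): d = {'x': 1, 'y': 22, 'z': 34}
After line 3 (total = 1 + 22 + 34 = 57): d = {'x': 1, 'y': 22, 'z': 34, 'total': 57}

{'x': 1, 'y': 22, 'z': 34, 'total': 57}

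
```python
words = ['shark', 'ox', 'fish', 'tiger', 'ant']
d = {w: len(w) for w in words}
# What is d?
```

{'shark': 5, 'ox': 2, 'fish': 4, 'tiger': 5, 'ant': 3}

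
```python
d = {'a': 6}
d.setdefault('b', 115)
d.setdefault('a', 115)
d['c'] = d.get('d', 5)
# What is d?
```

After line 1: d = {'a': 6}
After line 2 (setdefault adds 'b'=115): d = {'a': 6, 'b': 115}
After line 3 (setdefault 'a' no-op, already exists): d = {'a': 6, 'b': 115}
After line 4 (get('d', 5) returns default since 'd' not in d): d = {'a': 6, 'b': 115, 'c': 5}

{'a': 6, 'b': 115, 'c': 5}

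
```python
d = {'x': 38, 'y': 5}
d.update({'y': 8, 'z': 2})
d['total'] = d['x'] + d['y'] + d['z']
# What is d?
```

After line 1: d = {'x': 38, 'y': 5}
After line 2 (y overwritten, z added): d = {'x': 38, 'y': 8, 'z': 2}
After line 3 (total = 38 + 8 + 2 = 48): d = {'x': 38, 'y': 8, 'z': 2, 'total': 48}

{'x': 38, 'y': 8, 'z': 2, 'total': 48}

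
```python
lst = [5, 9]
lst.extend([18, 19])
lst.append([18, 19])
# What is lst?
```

After line 1: lst = [5, 9]
After line 2 (extend unpacks [18, 19]): lst = [5, 9, 18, 19]
After line 3 (append adds [18, 19] as single element): lst = [5, 9, 18, 19, [18, 19]]

[5, 9, 18, 19, [18, 19]]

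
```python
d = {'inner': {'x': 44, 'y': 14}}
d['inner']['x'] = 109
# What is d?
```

After line 1: d = {'inner': {'x': 44, 'y': 14}}
After line 2 (inner x overwritten): d = {'inner': {'x': 109, 'y': 14}}

{'inner': {'x': 109, 'y': 14}}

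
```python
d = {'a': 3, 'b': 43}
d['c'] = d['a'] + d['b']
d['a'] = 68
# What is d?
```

After line 1: d = {'a': 3, 'b': 43}
After line 2 (d['c'] = 3 + 43): d = {'a': 3, 'b': 43, 'c': 46}
After line 3: d = {'a': 68, 'b': 43, 'c': 46}

{'a': 68, 'b': 43, 'c': 46}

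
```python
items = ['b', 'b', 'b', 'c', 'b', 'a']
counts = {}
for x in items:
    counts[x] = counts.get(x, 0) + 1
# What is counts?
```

Initial: counts = {}, items = ['b', 'b', 'b', 'c', 'b', 'a']
See 'b': counts = {'b': 1}
See 'b': counts = {'b': 2}
See 'b': counts = {'b': 3}
See 'c': counts = {'b': 3, 'c': 1}
See 'b': counts = {'b': 4, 'c': 1}
See 'a': counts = {'b': 4, 'c': 1, 'a': 1}

{'b': 4, 'c': 1, 'a': 1}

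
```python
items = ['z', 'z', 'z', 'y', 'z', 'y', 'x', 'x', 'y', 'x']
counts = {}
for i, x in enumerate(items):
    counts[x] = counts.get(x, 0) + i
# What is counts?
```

Initial: counts = {}, items = ['z', 'z', 'z', 'y', 'z', 'y', 'x', 'x', 'y', 'x']
i=0, x='z': counts = {'z': 0}
i=1, x='z': counts = {'z': 1}
i=2, x='z': counts = {'z': 3}
i=3, x='y': counts = {'z': 3, 'y': 3}
i=4, x='z': counts = {'z': 7, 'y': 3}
i=5, x='y': counts = {'z': 7, 'y': 8}
i=6, x='x': counts = {'z': 7, 'y': 8, 'x': 6}
i=7, x='x': counts = {'z': 7, 'y': 8, 'x': 13}
i=8, x='y': counts = {'z': 7, 'y': 16, 'x': 13}
i=9, x='x': counts = {'z': 7, 'y': 16, 'x': 22}

{'z': 7, 'y': 16, 'x': 22}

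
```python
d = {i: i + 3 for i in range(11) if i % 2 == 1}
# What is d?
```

{1: 4, 3: 6, 5: 8, 7: 10, 9: 12}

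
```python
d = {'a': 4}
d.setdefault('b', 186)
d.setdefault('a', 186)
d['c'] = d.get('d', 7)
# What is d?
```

After line 1: d = {'a': 4}
After line 2 (setdefault adds 'b'=186): d = {'a': 4, 'b': 186}
After line 3 (setdefault 'a' no-op, already exists): d = {'a': 4, 'b': 186}
After line 4 (get('d', 7) returns default since 'd' not in d): d = {'a': 4, 'b': 186, 'c': 7}

{'a': 4, 'b': 186, 'c': 7}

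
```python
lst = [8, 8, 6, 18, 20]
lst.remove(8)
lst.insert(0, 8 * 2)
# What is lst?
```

After line 1: lst = [8, 8, 6, 18, 20]
After line 2 (remove first 8): lst = [8, 6, 18, 20]
After line 3 (insert 16 at index 0): lst = [16, 8, 6, 18, 20]

[16, 8, 6, 18, 20]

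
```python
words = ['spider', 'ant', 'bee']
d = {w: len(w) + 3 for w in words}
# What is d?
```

{'spider': 9, 'ant': 6, 'bee': 6}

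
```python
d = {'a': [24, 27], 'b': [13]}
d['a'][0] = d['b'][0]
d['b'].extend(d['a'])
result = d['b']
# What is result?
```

After line 1: d = {'a': [24, 27], 'b': [13]}
After line 2 (a[0] = b[0] = 13): d = {'a': [13, 27], 'b': [13]}
After line 3 (b.extend(a) appends [13, 27]): d = {'a': [13, 27], 'b': [13, 13, 27]}
After line 4: result = d['b'] = [13, 13, 27]

[13, 13, 27]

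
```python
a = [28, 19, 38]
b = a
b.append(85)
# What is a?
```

After line 1: a = [28, 19, 38]
After line 2 (b = a is an alias, same object): a = [28, 19, 38], b = [28, 19, 38]
After line 3 (b.append mutates the shared list): a = [28, 19, 38, 85], b = [28, 19, 38, 85]

[28, 19, 38, 85]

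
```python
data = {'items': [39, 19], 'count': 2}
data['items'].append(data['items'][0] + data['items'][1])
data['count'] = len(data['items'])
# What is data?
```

After line 1: data = {'items': [39, 19], 'count': 2}
After line 2 (append 39 + 19 = 58): data = {'items': [39, 19, 58], 'count': 2}
After line 3 (count = len(items) = 3): data = {'items': [39, 19, 58], 'count': 3}

{'items': [39, 19, 58], 'count': 3}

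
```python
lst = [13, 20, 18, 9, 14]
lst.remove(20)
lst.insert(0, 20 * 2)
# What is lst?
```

After line 1: lst = [13, 20, 18, 9, 14]
After line 2 (remove first 20): lst = [13, 18, 9, 14]
After line 3 (insert 40 at index 0): lst = [40, 13, 18, 9, 14]

[40, 13, 18, 9, 14]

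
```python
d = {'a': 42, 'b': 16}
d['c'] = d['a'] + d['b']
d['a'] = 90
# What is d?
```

After line 1: d = {'a': 42, 'b': 16}
After line 2 (d['c'] = 42 + 16): d = {'a': 42, 'b': 16, 'c': 58}
After line 3: d = {'a': 90, 'b': 16, 'c': 58}

{'a': 90, 'b': 16, 'c': 58}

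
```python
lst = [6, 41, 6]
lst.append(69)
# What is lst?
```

[6, 41, 6, 69]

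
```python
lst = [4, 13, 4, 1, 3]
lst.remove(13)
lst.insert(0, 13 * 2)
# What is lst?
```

After line 1: lst = [4, 13, 4, 1, 3]
After line 2 (remove first 13): lst = [4, 4, 1, 3]
After line 3 (insert 26 at index 0): lst = [26, 4, 4, 1, 3]

[26, 4, 4, 1, 3]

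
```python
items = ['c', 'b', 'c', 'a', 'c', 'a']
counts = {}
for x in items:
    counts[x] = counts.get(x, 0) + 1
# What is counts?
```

Initial: counts = {}, items = ['c', 'b', 'c', 'a', 'c', 'a']
See 'c': counts = {'c': 1}
See 'b': counts = {'c': 1, 'b': 1}
See 'c': counts = {'c': 2, 'b': 1}
See 'a': counts = {'c': 2, 'b': 1, 'a': 1}
See 'c': counts = {'c': 3, 'b': 1, 'a': 1}
See 'a': counts = {'c': 3, 'b': 1, 'a': 2}

{'c': 3, 'b': 1, 'a': 2}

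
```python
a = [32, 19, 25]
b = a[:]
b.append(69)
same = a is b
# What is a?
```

After line 1: a = [32, 19, 25]
After line 2 (b = a[:] is a shallow copy, new object): a = [32, 19, 25], b = [32, 19, 25]
After line 3 (append only mutates b): a = [32, 19, 25], b = [32, 19, 25, 69]
After line 4 (same = a is b; different objects -> False): same = False

[32, 19, 25]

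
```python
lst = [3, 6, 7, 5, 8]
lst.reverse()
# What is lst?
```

[8, 5, 7, 6, 3]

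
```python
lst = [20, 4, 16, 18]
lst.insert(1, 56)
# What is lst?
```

[20, 56, 4, 16, 18]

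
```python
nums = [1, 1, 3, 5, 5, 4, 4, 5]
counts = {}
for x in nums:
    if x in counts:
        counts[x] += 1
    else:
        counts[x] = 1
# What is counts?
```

Initial: counts = {}, nums = [1, 1, 3, 5, 5, 4, 4, 5]
See 1: counts = {1: 1}
See 1: counts = {1: 2}
See 3: counts = {1: 2, 3: 1}
See 5: counts = {1: 2, 3: 1, 5: 1}
See 5: counts = {1: 2, 3: 1, 5: 2}
See 4: counts = {1: 2, 3: 1, 5: 2, 4: 1}
See 4: counts = {1: 2, 3: 1, 5: 2, 4: 2}
See 5: counts = {1: 2, 3: 1, 5: 3, 4: 2}

{1: 2, 3: 1, 5: 3, 4: 2}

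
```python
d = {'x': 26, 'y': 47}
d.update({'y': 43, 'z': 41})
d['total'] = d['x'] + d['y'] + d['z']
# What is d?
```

After line 1: d = {'x': 26, 'y': 47}
After line 2 (y overwritten, z added): d = {'x': 26, 'y': 43, 'z': 41}
After line 3 (total = 26 + 43 + 41 = 110): d = {'x': 26, 'y': 43, 'z': 41, 'total': 110}

{'x': 26, 'y': 43, 'z': 41, 'total': 110}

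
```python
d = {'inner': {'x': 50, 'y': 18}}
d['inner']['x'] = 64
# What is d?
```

After line 1: d = {'inner': {'x': 50, 'y': 18}}
After line 2 (inner x overwritten): d = {'inner': {'x': 64, 'y': 18}}

{'inner': {'x': 64, 'y': 18}}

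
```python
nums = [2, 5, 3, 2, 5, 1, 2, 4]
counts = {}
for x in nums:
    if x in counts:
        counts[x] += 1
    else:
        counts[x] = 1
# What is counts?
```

Initial: counts = {}, nums = [2, 5, 3, 2, 5, 1, 2, 4]
See 2: counts = {2: 1}
See 5: counts = {2: 1, 5: 1}
See 3: counts = {2: 1, 5: 1, 3: 1}
See 2: counts = {2: 2, 5: 1, 3: 1}
See 5: counts = {2: 2, 5: 2, 3: 1}
See 1: counts = {2: 2, 5: 2, 3: 1, 1: 1}
See 2: counts = {2: 3, 5: 2, 3: 1, 1: 1}
See 4: counts = {2: 3, 5: 2, 3: 1, 1: 1, 4: 1}

{2: 3, 5: 2, 3: 1, 1: 1, 4: 1}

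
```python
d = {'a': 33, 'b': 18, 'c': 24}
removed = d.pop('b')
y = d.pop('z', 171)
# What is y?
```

After line 1: d = {'a': 33, 'b': 18, 'c': 24}
After line 2 (pop 'b' returns 18): d = {'a': 33, 'c': 24}, removed = 18
After line 3 (pop 'z' missing, returns default 171): d = {'a': 33, 'c': 24}, y = 171

171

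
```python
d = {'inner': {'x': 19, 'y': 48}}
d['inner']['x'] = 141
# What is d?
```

After line 1: d = {'inner': {'x': 19, 'y': 48}}
After line 2 (inner x overwritten): d = {'inner': {'x': 141, 'y': 48}}

{'inner': {'x': 141, 'y': 48}}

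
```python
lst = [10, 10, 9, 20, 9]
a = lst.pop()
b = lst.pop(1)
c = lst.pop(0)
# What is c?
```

After line 1: lst = [10, 10, 9, 20, 9]
After line 2 (pop() -> a = 9): lst = [10, 10, 9, 20]
After line 3 (pop(1) -> b = 10): lst = [10, 9, 20]
After line 4 (pop(0) -> c = 10): lst = [9, 20]

10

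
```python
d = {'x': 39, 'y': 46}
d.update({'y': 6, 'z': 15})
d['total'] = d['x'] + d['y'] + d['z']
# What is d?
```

After line 1: d = {'x': 39, 'y': 46}
After line 2 (y overwritten, z added): d = {'x': 39, 'y': 6, 'z': 15}
After line 3 (total = 39 + 6 + 15 = 60): d = {'x': 39, 'y': 6, 'z': 15, 'total': 60}

{'x': 39, 'y': 6, 'z': 15, 'total': 60}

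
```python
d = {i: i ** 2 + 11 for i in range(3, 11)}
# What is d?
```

{3: 20, 4: 27, 5: 36, 6: 47, 7: 60, 8: 75, 9: 92, 10: 111}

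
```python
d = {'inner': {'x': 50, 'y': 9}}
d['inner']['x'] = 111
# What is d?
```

After line 1: d = {'inner': {'x': 50, 'y': 9}}
After line 2 (inner x overwritten): d = {'inner': {'x': 111, 'y': 9}}

{'inner': {'x': 111, 'y': 9}}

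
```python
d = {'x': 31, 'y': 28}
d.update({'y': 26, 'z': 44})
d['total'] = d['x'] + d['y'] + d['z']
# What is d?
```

After line 1: d = {'x': 31, 'y': 28}
After line 2 (y overwritten, z added): d = {'x': 31, 'y': 26, 'z': 44}
After line 3 (total = 31 + 26 + 44 = 101): d = {'x': 31, 'y': 26, 'z': 44, 'total': 101}

{'x': 31, 'y': 26, 'z': 44, 'total': 101}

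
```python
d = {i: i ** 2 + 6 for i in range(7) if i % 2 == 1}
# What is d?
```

{1: 7, 3: 15, 5: 31}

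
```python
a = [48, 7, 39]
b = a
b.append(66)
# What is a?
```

After line 1: a = [48, 7, 39]
After line 2 (b = a is an alias, same object): a = [48, 7, 39], b = [48, 7, 39]
After line 3 (b.append mutates the shared list): a = [48, 7, 39, 66], b = [48, 7, 39, 66]

[48, 7, 39, 66]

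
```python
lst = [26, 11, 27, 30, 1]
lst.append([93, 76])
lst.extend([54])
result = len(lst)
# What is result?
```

After line 1: lst = [26, 11, 27, 30, 1]
After line 2 (append adds [93, 76] as single element): lst = [26, 11, 27, 30, 1, [93, 76]]
After line 3 (extend unpacks [54], adds 54): lst = [26, 11, 27, 30, 1, [93, 76], 54]
After line 4: result = len(lst) = 7

7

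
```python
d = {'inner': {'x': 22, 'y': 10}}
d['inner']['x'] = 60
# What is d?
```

After line 1: d = {'inner': {'x': 22, 'y': 10}}
After line 2 (inner x overwritten): d = {'inner': {'x': 60, 'y': 10}}

{'inner': {'x': 60, 'y': 10}}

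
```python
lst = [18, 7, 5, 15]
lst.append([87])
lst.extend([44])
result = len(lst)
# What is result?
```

After line 1: lst = [18, 7, 5, 15]
After line 2 (append adds [87] as single element): lst = [18, 7, 5, 15, [87]]
After line 3 (extend unpacks [44], adds 44): lst = [18, 7, 5, 15, [87], 44]
After line 4: result = len(lst) = 6

6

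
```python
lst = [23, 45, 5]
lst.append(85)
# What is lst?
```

[23, 45, 5, 85]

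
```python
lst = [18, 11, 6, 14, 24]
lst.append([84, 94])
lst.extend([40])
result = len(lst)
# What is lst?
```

After line 1: lst = [18, 11, 6, 14, 24]
After line 2 (append adds [84, 94] as single element): lst = [18, 11, 6, 14, 24, [84, 94]]
After line 3 (extend unpacks [40], adds 40): lst = [18, 11, 6, 14, 24, [84, 94], 40]
After line 4: result = len(lst) = 7

[18, 11, 6, 14, 24, [84, 94], 40]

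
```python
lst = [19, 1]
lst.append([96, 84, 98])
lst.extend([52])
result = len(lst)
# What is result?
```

After line 1: lst = [19, 1]
After line 2 (append adds [96, 84, 98] as single element): lst = [19, 1, [96, 84, 98]]
After line 3 (extend unpacks [52], adds 52): lst = [19, 1, [96, 84, 98], 52]
After line 4: result = len(lst) = 4

4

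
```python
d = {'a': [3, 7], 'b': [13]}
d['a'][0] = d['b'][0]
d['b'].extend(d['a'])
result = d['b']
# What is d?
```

After line 1: d = {'a': [3, 7], 'b': [13]}
After line 2 (a[0] = b[0] = 13): d = {'a': [13, 7], 'b': [13]}
After line 3 (b.extend(a) appends [13, 7]): d = {'a': [13, 7], 'b': [13, 13, 7]}
After line 4: result = d['b'] = [13, 13, 7]

{'a': [13, 7], 'b': [13, 13, 7]}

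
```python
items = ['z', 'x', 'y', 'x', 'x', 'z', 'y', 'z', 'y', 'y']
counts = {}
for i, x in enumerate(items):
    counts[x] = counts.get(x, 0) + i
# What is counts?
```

Initial: counts = {}, items = ['z', 'x', 'y', 'x', 'x', 'z', 'y', 'z', 'y', 'y']
i=0, x='z': counts = {'z': 0}
i=1, x='x': counts = {'z': 0, 'x': 1}
i=2, x='y': counts = {'z': 0, 'x': 1, 'y': 2}
i=3, x='x': counts = {'z': 0, 'x': 4, 'y': 2}
i=4, x='x': counts = {'z': 0, 'x': 8, 'y': 2}
i=5, x='z': counts = {'z': 5, 'x': 8, 'y': 2}
i=6, x='y': counts = {'z': 5, 'x': 8, 'y': 8}
i=7, x='z': counts = {'z': 12, 'x': 8, 'y': 8}
i=8, x='y': counts = {'z': 12, 'x': 8, 'y': 16}
i=9, x='y': counts = {'z': 12, 'x': 8, 'y': 25}

{'z': 12, 'x': 8, 'y': 25}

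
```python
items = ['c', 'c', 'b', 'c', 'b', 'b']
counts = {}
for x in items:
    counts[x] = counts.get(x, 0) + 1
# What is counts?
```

Initial: counts = {}, items = ['c', 'c', 'b', 'c', 'b', 'b']
See 'c': counts = {'c': 1}
See 'c': counts = {'c': 2}
See 'b': counts = {'c': 2, 'b': 1}
See 'c': counts = {'c': 3, 'b': 1}
See 'b': counts = {'c': 3, 'b': 2}
See 'b': counts = {'c': 3, 'b': 3}

{'c': 3, 'b': 3}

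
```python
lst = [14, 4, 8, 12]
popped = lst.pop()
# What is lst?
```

[14, 4, 8]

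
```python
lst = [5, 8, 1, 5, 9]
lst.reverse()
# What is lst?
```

[9, 5, 1, 8, 5]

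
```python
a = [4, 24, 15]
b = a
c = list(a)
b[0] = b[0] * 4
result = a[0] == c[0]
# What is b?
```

After line 1: a = [4, 24, 15]
After line 2 (b = a, alias): a = [4, 24, 15], b = [4, 24, 15]
After line 3 (c = list(a) is a copy, new object): c = [4, 24, 15]
After line 4 (b[0] = 4 * 4 = 16; mutates shared a/b): a = b = [16, 24, 15], c = [4, 24, 15]
After line 5 (a[0] = 16, c[0] = 4; result = False)

[16, 24, 15]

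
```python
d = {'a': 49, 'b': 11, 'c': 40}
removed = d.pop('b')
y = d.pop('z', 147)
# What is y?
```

After line 1: d = {'a': 49, 'b': 11, 'c': 40}
After line 2 (pop 'b' returns 11): d = {'a': 49, 'c': 40}, removed = 11
After line 3 (pop 'z' missing, returns default 147): d = {'a': 49, 'c': 40}, y = 147

147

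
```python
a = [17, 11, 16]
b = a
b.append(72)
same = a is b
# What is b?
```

After line 1: a = [17, 11, 16]
After line 2 (b = a is an alias, same object): a = [17, 11, 16], b = [17, 11, 16]
After line 3 (b.append mutates the shared list): a = [17, 11, 16, 72], b = [17, 11, 16, 72]
After line 4 (same = a is b; same object -> True): same = True

[17, 11, 16, 72]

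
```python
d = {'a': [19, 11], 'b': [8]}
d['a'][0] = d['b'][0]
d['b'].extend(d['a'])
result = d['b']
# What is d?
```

After line 1: d = {'a': [19, 11], 'b': [8]}
After line 2 (a[0] = b[0] = 8): d = {'a': [8, 11], 'b': [8]}
After line 3 (b.extend(a) appends [8, 11]): d = {'a': [8, 11], 'b': [8, 8, 11]}
After line 4: result = d['b'] = [8, 8, 11]

{'a': [8, 11], 'b': [8, 8, 11]}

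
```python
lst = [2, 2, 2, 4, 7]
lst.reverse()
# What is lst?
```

[7, 4, 2, 2, 2]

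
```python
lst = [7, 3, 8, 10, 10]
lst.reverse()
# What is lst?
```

[10, 10, 8, 3, 7]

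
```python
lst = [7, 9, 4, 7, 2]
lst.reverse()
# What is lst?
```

[2, 7, 4, 9, 7]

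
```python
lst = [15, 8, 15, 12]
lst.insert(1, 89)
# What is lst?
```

[15, 89, 8, 15, 12]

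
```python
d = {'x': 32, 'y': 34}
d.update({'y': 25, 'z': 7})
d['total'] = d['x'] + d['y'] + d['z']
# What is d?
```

After line 1: d = {'x': 32, 'y': 34}
After line 2 (y overwritten, z added): d = {'x': 32, 'y': 25, 'z': 7}
After line 3 (total = 32 + 25 + 7 = 64): d = {'x': 32, 'y': 25, 'z': 7, 'total': 64}

{'x': 32, 'y': 25, 'z': 7, 'total': 64}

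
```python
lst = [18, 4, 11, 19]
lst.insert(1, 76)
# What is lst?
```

[18, 76, 4, 11, 19]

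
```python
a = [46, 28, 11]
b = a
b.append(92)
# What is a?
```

After line 1: a = [46, 28, 11]
After line 2 (b = a is an alias, same object): a = [46, 28, 11], b = [46, 28, 11]
After line 3 (b.append mutates the shared list): a = [46, 28, 11, 92], b = [46, 28, 11, 92]

[46, 28, 11, 92]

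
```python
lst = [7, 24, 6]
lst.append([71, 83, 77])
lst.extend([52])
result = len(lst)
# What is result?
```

After line 1: lst = [7, 24, 6]
After line 2 (append adds [71, 83, 77] as single element): lst = [7, 24, 6, [71, 83, 77]]
After line 3 (extend unpacks [52], adds 52): lst = [7, 24, 6, [71, 83, 77], 52]
After line 4: result = len(lst) = 5

5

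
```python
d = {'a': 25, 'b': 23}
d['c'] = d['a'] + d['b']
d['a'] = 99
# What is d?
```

After line 1: d = {'a': 25, 'b': 23}
After line 2 (d['c'] = 25 + 23): d = {'a': 25, 'b': 23, 'c': 48}
After line 3: d = {'a': 99, 'b': 23, 'c': 48}

{'a': 99, 'b': 23, 'c': 48}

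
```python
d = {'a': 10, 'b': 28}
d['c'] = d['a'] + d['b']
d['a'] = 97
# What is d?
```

After line 1: d = {'a': 10, 'b': 28}
After line 2 (d['c'] = 10 + 28): d = {'a': 10, 'b': 28, 'c': 38}
After line 3: d = {'a': 97, 'b': 28, 'c': 38}

{'a': 97, 'b': 28, 'c': 38}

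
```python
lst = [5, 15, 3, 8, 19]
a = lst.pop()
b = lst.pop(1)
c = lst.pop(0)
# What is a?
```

After line 1: lst = [5, 15, 3, 8, 19]
After line 2 (pop() -> a = 19): lst = [5, 15, 3, 8]
After line 3 (pop(1) -> b = 15): lst = [5, 3, 8]
After line 4 (pop(0) -> c = 5): lst = [3, 8]

19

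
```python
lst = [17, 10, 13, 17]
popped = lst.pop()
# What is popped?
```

17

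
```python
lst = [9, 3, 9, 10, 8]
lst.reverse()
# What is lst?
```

[8, 10, 9, 3, 9]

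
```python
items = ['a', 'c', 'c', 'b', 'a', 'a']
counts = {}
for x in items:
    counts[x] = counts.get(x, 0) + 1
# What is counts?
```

Initial: counts = {}, items = ['a', 'c', 'c', 'b', 'a', 'a']
See 'a': counts = {'a': 1}
See 'c': counts = {'a': 1, 'c': 1}
See 'c': counts = {'a': 1, 'c': 2}
See 'b': counts = {'a': 1, 'c': 2, 'b': 1}
See 'a': counts = {'a': 2, 'c': 2, 'b': 1}
See 'a': counts = {'a': 3, 'c': 2, 'b': 1}

{'a': 3, 'c': 2, 'b': 1}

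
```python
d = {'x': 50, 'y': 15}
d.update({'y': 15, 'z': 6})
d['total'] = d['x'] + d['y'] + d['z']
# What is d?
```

After line 1: d = {'x': 50, 'y': 15}
After line 2 (y overwritten, z added): d = {'x': 50, 'y': 15, 'z': 6}
After line 3 (total = 50 + 15 + 6 = 71): d = {'x': 50, 'y': 15, 'z': 6, 'total': 71}

{'x': 50, 'y': 15, 'z': 6, 'total': 71}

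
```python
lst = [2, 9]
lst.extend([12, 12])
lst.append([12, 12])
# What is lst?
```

After line 1: lst = [2, 9]
After line 2 (extend unpacks [12, 12]): lst = [2, 9, 12, 12]
After line 3 (append adds [12, 12] as single element): lst = [2, 9, 12, 12, [12, 12]]

[2, 9, 12, 12, [12, 12]]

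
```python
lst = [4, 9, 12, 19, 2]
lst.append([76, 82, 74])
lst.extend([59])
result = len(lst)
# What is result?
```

After line 1: lst = [4, 9, 12, 19, 2]
After line 2 (append adds [76, 82, 74] as single element): lst = [4, 9, 12, 19, 2, [76, 82, 74]]
After line 3 (extend unpacks [59], adds 59): lst = [4, 9, 12, 19, 2, [76, 82, 74], 59]
After line 4: result = len(lst) = 7

7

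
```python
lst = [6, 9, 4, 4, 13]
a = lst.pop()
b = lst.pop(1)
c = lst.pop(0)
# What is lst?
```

After line 1: lst = [6, 9, 4, 4, 13]
After line 2 (pop() -> a = 13): lst = [6, 9, 4, 4]
After line 3 (pop(1) -> b = 9): lst = [6, 4, 4]
After line 4 (pop(0) -> c = 6): lst = [4, 4]

[4, 4]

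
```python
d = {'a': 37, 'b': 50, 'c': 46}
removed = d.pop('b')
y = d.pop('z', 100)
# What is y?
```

After line 1: d = {'a': 37, 'b': 50, 'c': 46}
After line 2 (pop 'b' returns 50): d = {'a': 37, 'c': 46}, removed = 50
After line 3 (pop 'z' missing, returns default 100): d = {'a': 37, 'c': 46}, y = 100

100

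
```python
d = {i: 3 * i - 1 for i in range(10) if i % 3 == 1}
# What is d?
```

{1: 2, 4: 11, 7: 20}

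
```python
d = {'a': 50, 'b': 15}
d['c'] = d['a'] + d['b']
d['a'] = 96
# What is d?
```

After line 1: d = {'a': 50, 'b': 15}
After line 2 (d['c'] = 50 + 15): d = {'a': 50, 'b': 15, 'c': 65}
After line 3: d = {'a': 96, 'b': 15, 'c': 65}

{'a': 96, 'b': 15, 'c': 65}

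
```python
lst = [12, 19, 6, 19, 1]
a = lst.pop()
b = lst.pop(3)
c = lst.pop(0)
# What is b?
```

After line 1: lst = [12, 19, 6, 19, 1]
After line 2 (pop() -> a = 1): lst = [12, 19, 6, 19]
After line 3 (pop(3) -> b = 19): lst = [12, 19, 6]
After line 4 (pop(0) -> c = 12): lst = [19, 6]

19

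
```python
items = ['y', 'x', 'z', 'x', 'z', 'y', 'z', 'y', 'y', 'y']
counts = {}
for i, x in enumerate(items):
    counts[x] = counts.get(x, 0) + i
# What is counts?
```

Initial: counts = {}, items = ['y', 'x', 'z', 'x', 'z', 'y', 'z', 'y', 'y', 'y']
i=0, x='y': counts = {'y': 0}
i=1, x='x': counts = {'y': 0, 'x': 1}
i=2, x='z': counts = {'y': 0, 'x': 1, 'z': 2}
i=3, x='x': counts = {'y': 0, 'x': 4, 'z': 2}
i=4, x='z': counts = {'y': 0, 'x': 4, 'z': 6}
i=5, x='y': counts = {'y': 5, 'x': 4, 'z': 6}
i=6, x='z': counts = {'y': 5, 'x': 4, 'z': 12}
i=7, x='y': counts = {'y': 12, 'x': 4, 'z': 12}
i=8, x='y': counts = {'y': 20, 'x': 4, 'z': 12}
i=9, x='y': counts = {'y': 29, 'x': 4, 'z': 12}

{'y': 29, 'x': 4, 'z': 12}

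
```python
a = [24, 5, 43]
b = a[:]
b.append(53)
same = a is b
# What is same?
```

After line 1: a = [24, 5, 43]
After line 2 (b = a[:] is a shallow copy, new object): a = [24, 5, 43], b = [24, 5, 43]
After line 3 (append only mutates b): a = [24, 5, 43], b = [24, 5, 43, 53]
After line 4 (same = a is b; different objects -> False): same = False

False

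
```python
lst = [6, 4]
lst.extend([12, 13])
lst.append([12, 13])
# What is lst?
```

After line 1: lst = [6, 4]
After line 2 (extend unpacks [12, 13]): lst = [6, 4, 12, 13]
After line 3 (append adds [12, 13] as single element): lst = [6, 4, 12, 13, [12, 13]]

[6, 4, 12, 13, [12, 13]]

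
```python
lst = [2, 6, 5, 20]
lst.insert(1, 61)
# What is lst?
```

[2, 61, 6, 5, 20]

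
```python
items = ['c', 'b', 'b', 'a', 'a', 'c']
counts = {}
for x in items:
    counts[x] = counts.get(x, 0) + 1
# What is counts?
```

Initial: counts = {}, items = ['c', 'b', 'b', 'a', 'a', 'c']
See 'c': counts = {'c': 1}
See 'b': counts = {'c': 1, 'b': 1}
See 'b': counts = {'c': 1, 'b': 2}
See 'a': counts = {'c': 1, 'b': 2, 'a': 1}
See 'a': counts = {'c': 1, 'b': 2, 'a': 2}
See 'c': counts = {'c': 2, 'b': 2, 'a': 2}

{'c': 2, 'b': 2, 'a': 2}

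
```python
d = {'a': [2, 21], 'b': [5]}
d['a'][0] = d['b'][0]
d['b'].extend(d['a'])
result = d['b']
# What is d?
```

After line 1: d = {'a': [2, 21], 'b': [5]}
After line 2 (a[0] = b[0] = 5): d = {'a': [5, 21], 'b': [5]}
After line 3 (b.extend(a) appends [5, 21]): d = {'a': [5, 21], 'b': [5, 5, 21]}
After line 4: result = d['b'] = [5, 5, 21]

{'a': [5, 21], 'b': [5, 5, 21]}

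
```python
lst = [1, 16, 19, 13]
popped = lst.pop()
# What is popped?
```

13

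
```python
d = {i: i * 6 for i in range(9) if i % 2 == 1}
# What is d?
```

{1: 6, 3: 18, 5: 30, 7: 42}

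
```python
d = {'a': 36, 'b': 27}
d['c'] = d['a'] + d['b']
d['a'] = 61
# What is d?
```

After line 1: d = {'a': 36, 'b': 27}
After line 2 (d['c'] = 36 + 27): d = {'a': 36, 'b': 27, 'c': 63}
After line 3: d = {'a': 61, 'b': 27, 'c': 63}

{'a': 61, 'b': 27, 'c': 63}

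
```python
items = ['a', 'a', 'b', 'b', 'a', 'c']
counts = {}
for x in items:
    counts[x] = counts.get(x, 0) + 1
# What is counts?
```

Initial: counts = {}, items = ['a', 'a', 'b', 'b', 'a', 'c']
See 'a': counts = {'a': 1}
See 'a': counts = {'a': 2}
See 'b': counts = {'a': 2, 'b': 1}
See 'b': counts = {'a': 2, 'b': 2}
See 'a': counts = {'a': 3, 'b': 2}
See 'c': counts = {'a': 3, 'b': 2, 'c': 1}

{'a': 3, 'b': 2, 'c': 1}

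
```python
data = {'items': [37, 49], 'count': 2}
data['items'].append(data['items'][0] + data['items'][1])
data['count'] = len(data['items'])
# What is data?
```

After line 1: data = {'items': [37, 49], 'count': 2}
After line 2 (append 37 + 49 = 86): data = {'items': [37, 49, 86], 'count': 2}
After line 3 (count = len(items) = 3): data = {'items': [37, 49, 86], 'count': 3}

{'items': [37, 49, 86], 'count': 3}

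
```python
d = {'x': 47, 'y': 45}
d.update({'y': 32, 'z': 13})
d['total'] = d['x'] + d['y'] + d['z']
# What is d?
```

After line 1: d = {'x': 47, 'y': 45}
After line 2 (y overwritten, z added): d = {'x': 47, 'y': 32, 'z': 13}
After line 3 (total = 47 + 32 + 13 = 92): d = {'x': 47, 'y': 32, 'z': 13, 'total': 92}

{'x': 47, 'y': 32, 'z': 13, 'total': 92}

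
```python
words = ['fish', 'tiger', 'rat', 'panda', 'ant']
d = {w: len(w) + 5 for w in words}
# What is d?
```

{'fish': 9, 'tiger': 10, 'rat': 8, 'panda': 10, 'ant': 8}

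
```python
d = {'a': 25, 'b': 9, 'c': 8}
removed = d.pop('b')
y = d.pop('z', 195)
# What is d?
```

After line 1: d = {'a': 25, 'b': 9, 'c': 8}
After line 2 (pop 'b' returns 9): d = {'a': 25, 'c': 8}, removed = 9
After line 3 (pop 'z' missing, returns default 195): d = {'a': 25, 'c': 8}, y = 195

{'a': 25, 'c': 8}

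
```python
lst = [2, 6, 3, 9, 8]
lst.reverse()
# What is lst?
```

[8, 9, 3, 6, 2]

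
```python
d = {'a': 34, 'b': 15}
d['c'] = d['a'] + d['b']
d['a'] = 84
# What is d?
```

After line 1: d = {'a': 34, 'b': 15}
After line 2 (d['c'] = 34 + 15): d = {'a': 34, 'b': 15, 'c': 49}
After line 3: d = {'a': 84, 'b': 15, 'c': 49}

{'a': 84, 'b': 15, 'c': 49}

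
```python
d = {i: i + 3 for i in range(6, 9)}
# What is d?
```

{6: 9, 7: 10, 8: 11}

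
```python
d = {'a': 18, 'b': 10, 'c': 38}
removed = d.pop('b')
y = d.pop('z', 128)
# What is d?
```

After line 1: d = {'a': 18, 'b': 10, 'c': 38}
After line 2 (pop 'b' returns 10): d = {'a': 18, 'c': 38}, removed = 10
After line 3 (pop 'z' missing, returns default 128): d = {'a': 18, 'c': 38}, y = 128

{'a': 18, 'c': 38}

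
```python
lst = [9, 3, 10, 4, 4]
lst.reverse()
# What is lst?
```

[4, 4, 10, 3, 9]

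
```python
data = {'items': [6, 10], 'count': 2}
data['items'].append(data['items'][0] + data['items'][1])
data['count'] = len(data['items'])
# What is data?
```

After line 1: data = {'items': [6, 10], 'count': 2}
After line 2 (append 6 + 10 = 16): data = {'items': [6, 10, 16], 'count': 2}
After line 3 (count = len(items) = 3): data = {'items': [6, 10, 16], 'count': 3}

{'items': [6, 10, 16], 'count': 3}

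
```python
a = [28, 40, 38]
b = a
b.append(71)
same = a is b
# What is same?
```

After line 1: a = [28, 40, 38]
After line 2 (b = a is an alias, same object): a = [28, 40, 38], b = [28, 40, 38]
After line 3 (b.append mutates the shared list): a = [28, 40, 38, 71], b = [28, 40, 38, 71]
After line 4 (same = a is b; same object -> True): same = True

True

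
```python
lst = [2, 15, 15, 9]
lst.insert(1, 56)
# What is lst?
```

[2, 56, 15, 15, 9]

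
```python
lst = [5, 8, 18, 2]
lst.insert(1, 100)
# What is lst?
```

[5, 100, 8, 18, 2]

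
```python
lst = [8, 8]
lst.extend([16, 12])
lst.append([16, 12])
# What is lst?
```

After line 1: lst = [8, 8]
After line 2 (extend unpacks [16, 12]): lst = [8, 8, 16, 12]
After line 3 (append adds [16, 12] as single element): lst = [8, 8, 16, 12, [16, 12]]

[8, 8, 16, 12, [16, 12]]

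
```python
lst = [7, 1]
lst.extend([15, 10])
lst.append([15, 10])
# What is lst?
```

After line 1: lst = [7, 1]
After line 2 (extend unpacks [15, 10]): lst = [7, 1, 15, 10]
After line 3 (append adds [15, 10] as single element): lst = [7, 1, 15, 10, [15, 10]]

[7, 1, 15, 10, [15, 10]]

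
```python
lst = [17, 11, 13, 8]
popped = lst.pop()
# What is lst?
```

[17, 11, 13]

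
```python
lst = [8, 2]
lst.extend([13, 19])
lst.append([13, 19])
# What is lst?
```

After line 1: lst = [8, 2]
After line 2 (extend unpacks [13, 19]): lst = [8, 2, 13, 19]
After line 3 (append adds [13, 19] as single element): lst = [8, 2, 13, 19, [13, 19]]

[8, 2, 13, 19, [13, 19]]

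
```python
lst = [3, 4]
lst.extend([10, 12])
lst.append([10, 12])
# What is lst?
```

After line 1: lst = [3, 4]
After line 2 (extend unpacks [10, 12]): lst = [3, 4, 10, 12]
After line 3 (append adds [10, 12] as single element): lst = [3, 4, 10, 12, [10, 12]]

[3, 4, 10, 12, [10, 12]]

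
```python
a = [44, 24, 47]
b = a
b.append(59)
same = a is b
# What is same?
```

After line 1: a = [44, 24, 47]
After line 2 (b = a is an alias, same object): a = [44, 24, 47], b = [44, 24, 47]
After line 3 (b.append mutates the shared list): a = [44, 24, 47, 59], b = [44, 24, 47, 59]
After line 4 (same = a is b; same object -> True): same = True

True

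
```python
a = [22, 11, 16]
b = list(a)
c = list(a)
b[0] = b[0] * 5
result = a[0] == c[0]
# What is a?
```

After line 1: a = [22, 11, 16]
After line 2 (b = list(a), copy): a = [22, 11, 16], b = [22, 11, 16]
After line 3 (c = list(a) is a copy, new object): c = [22, 11, 16]
After line 4 (b[0] = 22 * 5 = 110; only b mutates (copy)): a = [22, 11, 16], b = [110, 11, 16], c = [22, 11, 16]
After line 5 (a[0] = 22, c[0] = 22; result = True)

[22, 11, 16]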